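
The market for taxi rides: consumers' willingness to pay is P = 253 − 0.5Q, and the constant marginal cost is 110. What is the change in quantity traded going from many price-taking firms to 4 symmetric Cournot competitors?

Q falls by 57.2

Under competition P = MC = 110, so Q = (253 − 110)/0.5 = 286.
Cournot with 4 identical firms: the symmetric best-response condition is 253 − 2.5q = 110. Each firm produces q = 57.2, total output Q = 228.8, price P = 138.6.
Change in quantity traded: 228.8 − 286 = −57.2.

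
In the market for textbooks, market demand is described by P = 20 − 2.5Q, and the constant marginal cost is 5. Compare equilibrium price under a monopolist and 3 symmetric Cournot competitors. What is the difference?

The monopolist equates marginal revenue to marginal cost: 20 − 5Q = 5, so Q = 3. From demand, P = 12.5.
Cournot with 3 identical firms: the symmetric best-response condition is 20 − 10q = 5. Each firm produces q = 1.5, total output Q = 4.5, price P = 8.75.
Change in equilibrium price: 8.75 − 12.5 = −3.75.

Equilibrium price falls by 3.75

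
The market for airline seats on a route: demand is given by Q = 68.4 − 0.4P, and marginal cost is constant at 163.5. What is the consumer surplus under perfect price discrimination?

Inverting demand: P = 171 − 2.5Q.
With perfect price discrimination, output is the efficient level Q = 3 (where demand meets MC), but every buyer pays their willingness to pay: CS = 0 and PS = total surplus.
CS = 0.

CS = 0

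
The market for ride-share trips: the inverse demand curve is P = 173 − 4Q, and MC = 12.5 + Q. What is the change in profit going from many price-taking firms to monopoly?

Profit rises by 915.92

Under competition P = MC: 173 − 4Q = 12.5 + Q ⇒ Q = 32.1, P = 44.6.
Profit = 44.6·32.1 − (12.5·32.1 + ½·1·32.1²) = 515.205.
Monopoly sets MR = MC: 173 − 8Q = 12.5 + Q ⇒ Q = 107/6, P = 173 − 4·107/6 = 305/3.
Profit = 305/3·107/6 − (12.5·107/6 + ½·1·(107/6)²) = 1431.125.
Change in profit: 1431.125 − 515.205 = 915.92.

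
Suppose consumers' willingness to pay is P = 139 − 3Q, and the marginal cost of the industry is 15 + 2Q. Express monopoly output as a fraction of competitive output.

The monopolist equates marginal revenue to marginal cost: 139 − 6Q = 15 + 2Q, so Q = 15.5. From demand, P = 92.5.
Competitive equilibrium sets price equal to marginal cost: 139 − 3Q = 15 + 2Q, so Q = 24.8 and P = 64.6.
Ratio Q_m/Q_c = 15.5/24.8 = 0.625.

Q_m/Q_c = 0.625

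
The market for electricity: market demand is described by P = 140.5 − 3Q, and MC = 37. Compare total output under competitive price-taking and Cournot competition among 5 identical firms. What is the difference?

Q falls by 5.75

Under competition P = MC = 37, so Q = (140.5 − 37)/3 = 34.5.
Cournot with 5 identical firms: the symmetric best-response condition is 140.5 − 18q = 37. Each firm produces q = 5.75, total output Q = 28.75, price P = 54.25.
Change in total output: 28.75 − 34.5 = −5.75.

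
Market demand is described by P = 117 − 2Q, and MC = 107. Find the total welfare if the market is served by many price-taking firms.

TS = 25

Perfect competition: P = MC = 107, so 117 − 2Q = 107 and Q = 5.
CS = ½·(117 − 107)·5 = 25; PS = (107 − 107)·5 = 0; TS = 25.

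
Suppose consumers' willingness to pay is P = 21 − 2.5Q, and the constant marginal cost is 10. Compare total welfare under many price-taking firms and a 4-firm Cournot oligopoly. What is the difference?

Total welfare falls by 0.968

Competitive firms price at marginal cost: P = 10, giving Q = 4.4.
CS = ½·(21 − 10)·4.4 = 24.2; PS = (10 − 10)·4.4 = 0; TS = 24.2.
With 4 symmetric Cournot firms, each firm's FOC gives 21 − 12.5q = 10, so q = 0.88, Q = 4·0.88 = 3.52, and P = 12.2.
CS = ½·(21 − 12.2)·3.52 = 15.488; PS = (12.2 − 10)·3.52 = 7.744; TS = 23.232.
Change in total welfare: 23.232 − 24.2 = −0.968.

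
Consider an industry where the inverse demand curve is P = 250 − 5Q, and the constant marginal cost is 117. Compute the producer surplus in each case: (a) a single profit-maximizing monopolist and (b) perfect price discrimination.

Monopoly sets MR = MC: 250 − 10Q = 117 ⇒ Q = 13.3, P = 250 − 5·13.3 = 183.5.
PS = (183.5 − 117)·13.3 = 884.45.
Under first-degree price discrimination the firm charges each unit its demand price and produces up to where P = MC, i.e. Q = 26.6. Consumer surplus is zero; producer surplus equals total surplus.
PS = ½·(250 − 117)·26.6 = 1768.9.

Monopoly: PS = 884.45; Perfect PD: PS = 1768.9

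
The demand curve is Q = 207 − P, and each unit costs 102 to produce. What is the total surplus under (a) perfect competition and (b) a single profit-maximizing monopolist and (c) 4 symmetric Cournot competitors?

Competition: TS = 5512.5; Monopoly: TS = 4134.375; Cournot: TS = 5292

Inverting demand: P = 207 − Q.
Competitive firms price at marginal cost: P = 102, giving Q = 105.
CS = ½·(207 − 102)·105 = 5512.5; PS = (102 − 102)·105 = 0; TS = 5512.5.
A monopolist chooses Q where MR = MC. MR = 207 − 2Q; setting this equal to 102 gives Q = 52.5 and P = 154.5.
CS = ½·(207 − 154.5)·52.5 = 1378.125; PS = (154.5 − 102)·52.5 = 2756.25; TS = 4134.375.
Cournot with 4 identical firms: the symmetric best-response condition is 207 − 5q = 102. Each firm produces q = 21, total output Q = 84, price P = 123.
CS = ½·(207 − 123)·84 = 3528; PS = (123 − 102)·84 = 1764; TS = 5292.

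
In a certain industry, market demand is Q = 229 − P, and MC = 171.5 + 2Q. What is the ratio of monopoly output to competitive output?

Inverting demand: P = 229 − Q.
A monopolist chooses Q where MR = MC. MR = 229 − 2Q; setting this equal to 171.5 + 2Q gives Q = 14.375 and P = 214.625.
Under competition P = MC: 229 − Q = 171.5 + 2Q ⇒ Q = 115/6, P = 1259/6.
Ratio Q_m/Q_c = 14.375/(115/6) = 0.75.

Q_m/Q_c = 0.75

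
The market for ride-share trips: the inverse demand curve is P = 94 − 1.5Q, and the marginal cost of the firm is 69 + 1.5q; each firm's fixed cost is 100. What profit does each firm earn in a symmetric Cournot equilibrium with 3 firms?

Cournot with 3 identical firms: the symmetric best-response condition is 94 − 6q = 69 + 1.5q. Each firm produces q = 10/3, total output Q = 10, price P = 79.
Each firm's profit = 79·10/3 − (69·10/3 + ½·1.5·(10/3)²) − 100 = −75.

π_i = −75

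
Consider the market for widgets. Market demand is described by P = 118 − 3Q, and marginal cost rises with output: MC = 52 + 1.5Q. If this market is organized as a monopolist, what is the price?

P = 91.6

Monopoly sets MR = MC: 118 − 6Q = 52 + 1.5Q ⇒ Q = 8.8, P = 118 − 3·8.8 = 91.6.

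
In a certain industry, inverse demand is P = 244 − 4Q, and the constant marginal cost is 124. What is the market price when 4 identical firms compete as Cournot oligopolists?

Cournot with 4 identical firms: the symmetric best-response condition is 244 − 20q = 124. Each firm produces q = 6, total output Q = 24, price P = 148.

P = 148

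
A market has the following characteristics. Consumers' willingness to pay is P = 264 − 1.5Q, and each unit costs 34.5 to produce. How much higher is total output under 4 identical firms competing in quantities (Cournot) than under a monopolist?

Monopoly sets MR = MC: 264 − 3Q = 34.5 ⇒ Q = 76.5, P = 264 − 1.5·76.5 = 149.25.
With 4 symmetric Cournot firms, each firm's FOC gives 264 − 7.5q = 34.5, so q = 30.6, Q = 4·30.6 = 122.4, and P = 80.4.
Change in total output: 122.4 − 76.5 = 45.9.

Total output rises by 45.9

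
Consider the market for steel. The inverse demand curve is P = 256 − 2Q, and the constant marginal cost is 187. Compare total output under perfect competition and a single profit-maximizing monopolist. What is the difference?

Q falls by 17.25

Competitive firms price at marginal cost: P = 187, giving Q = 34.5.
A monopolist chooses Q where MR = MC. MR = 256 − 4Q; setting this equal to 187 gives Q = 17.25 and P = 221.5.
Change in total output: 17.25 − 34.5 = −17.25.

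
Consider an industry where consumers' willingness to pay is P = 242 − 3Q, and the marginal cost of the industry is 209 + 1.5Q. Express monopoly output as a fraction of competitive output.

Q_m/Q_c = 0.6

Monopoly sets MR = MC: 242 − 6Q = 209 + 1.5Q ⇒ Q = 4.4, P = 242 − 3·4.4 = 228.8.
Under competition P = MC: 242 − 3Q = 209 + 1.5Q ⇒ Q = 22/3, P = 220.
Ratio Q_m/Q_c = 4.4/(22/3) = 0.6.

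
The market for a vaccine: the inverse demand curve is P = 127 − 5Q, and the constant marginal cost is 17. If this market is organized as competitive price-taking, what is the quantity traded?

Q = 22

Under competition P = MC = 17, so Q = (127 − 17)/5 = 22.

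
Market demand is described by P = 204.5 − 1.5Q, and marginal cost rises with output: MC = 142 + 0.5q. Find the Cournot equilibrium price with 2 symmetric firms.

With 2 symmetric Cournot firms, each firm's FOC gives 204.5 − 4.5q = 142 + 0.5q, so q = 12.5, Q = 2·12.5 = 25, and P = 167.

P = 167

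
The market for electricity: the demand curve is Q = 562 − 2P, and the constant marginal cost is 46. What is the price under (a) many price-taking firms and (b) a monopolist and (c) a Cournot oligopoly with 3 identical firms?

Inverting demand: P = 281 − 0.5Q.
Under competition P = MC = 46, so Q = (281 − 46)/0.5 = 470.
Monopoly sets MR = MC: 281 − Q = 46 ⇒ Q = 235, P = 281 − 0.5·235 = 163.5.
In a 3-firm Cournot equilibrium, symmetry and the first-order condition give q = (281 − 46)/(2) = 117.5. So Q = 352.5 and P = 104.75.

Competition: P = 46; Monopoly: P = 163.5; Cournot: P = 104.75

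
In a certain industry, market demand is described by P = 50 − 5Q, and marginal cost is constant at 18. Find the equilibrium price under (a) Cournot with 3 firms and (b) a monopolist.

With 3 symmetric Cournot firms, each firm's FOC gives 50 − 20q = 18, so q = 1.6, Q = 3·1.6 = 4.8, and P = 26.
Monopoly sets MR = MC: 50 − 10Q = 18 ⇒ Q = 3.2, P = 50 − 5·3.2 = 34.

Cournot: P = 26; Monopoly: P = 34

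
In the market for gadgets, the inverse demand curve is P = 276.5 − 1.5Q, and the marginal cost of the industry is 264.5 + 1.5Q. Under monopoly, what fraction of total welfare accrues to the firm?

PS/TS = 0.75

The monopolist equates marginal revenue to marginal cost: 276.5 − 3Q = 264.5 + 1.5Q, so Q = 8/3. From demand, P = 272.5.
CS = ½·(276.5 − 272.5)·8/3 = 16/3.
PS = P·Q − VC(Q) = 272.5·8/3 − (264.5·8/3 + ½·1.5·(8/3)²) = 16.
Share captured = PS/TS = 16/(64/3) = 0.75.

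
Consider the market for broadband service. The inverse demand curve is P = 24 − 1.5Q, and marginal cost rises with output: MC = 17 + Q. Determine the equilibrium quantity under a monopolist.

Q = 1.75

Monopoly sets MR = MC: 24 − 3Q = 17 + Q ⇒ Q = 1.75, P = 24 − 1.5·1.75 = 21.375.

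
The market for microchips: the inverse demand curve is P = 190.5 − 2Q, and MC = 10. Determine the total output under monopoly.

Q = 45.125

The monopolist equates marginal revenue to marginal cost: 190.5 − 4Q = 10, so Q = 45.125. From demand, P = 100.25.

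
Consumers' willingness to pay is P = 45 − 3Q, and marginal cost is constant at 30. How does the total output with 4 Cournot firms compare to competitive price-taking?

Cournot: Q = 4; Competition: Q = 5

In a 4-firm Cournot equilibrium, symmetry and the first-order condition give q = (45 − 30)/(15) = 1. So Q = 4 and P = 33.
Under competition P = MC = 30, so Q = (45 − 30)/3 = 5.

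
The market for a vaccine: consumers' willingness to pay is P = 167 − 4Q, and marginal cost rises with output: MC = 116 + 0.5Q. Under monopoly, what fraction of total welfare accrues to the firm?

PS/TS = 0.68

A monopolist chooses Q where MR = MC. MR = 167 − 8Q; setting this equal to 116 + 0.5Q gives Q = 6 and P = 143.
CS = ½·(167 − 143)·6 = 72.
PS = P·Q − VC(Q) = 143·6 − (116·6 + ½·0.5·6²) = 153.
Share captured = PS/TS = 153/225 = 0.68.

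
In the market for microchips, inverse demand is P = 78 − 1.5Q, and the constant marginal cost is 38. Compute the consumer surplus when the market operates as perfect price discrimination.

Under first-degree price discrimination the firm charges each unit its demand price and produces up to where P = MC, i.e. Q = 80/3. Consumer surplus is zero; producer surplus equals total surplus.
CS = 0.

CS = 0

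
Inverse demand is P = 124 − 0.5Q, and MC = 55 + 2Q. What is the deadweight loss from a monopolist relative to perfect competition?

DWL = 26.45

Under competition P = MC: 124 − 0.5Q = 55 + 2Q ⇒ Q = 27.6, P = 110.2.
The monopolist equates marginal revenue to marginal cost: 124 − Q = 55 + 2Q, so Q = 23. From demand, P = 112.5.
CS = ½·(124 − 110.2)·27.6 = 190.44; PS = (110.2·27.6 − 55·27.6 − ½·2·27.6²) = 761.76; TS = 952.2.
CS = ½·(124 − 112.5)·23 = 132.25; PS = (112.5·23 − 55·23 − ½·2·23²) = 793.5; TS = 925.75.
DWL = 952.2 − 925.75 = 26.45.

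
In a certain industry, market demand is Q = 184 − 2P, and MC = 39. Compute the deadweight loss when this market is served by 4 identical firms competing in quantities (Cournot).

DWL = 112.36

Inverting demand: P = 92 − 0.5Q.
Under competition P = MC = 39, so Q = (92 − 39)/0.5 = 106.
Cournot with 4 identical firms: the symmetric best-response condition is 92 − 2.5q = 39. Each firm produces q = 21.2, total output Q = 84.8, price P = 49.6.
DWL is the triangle between Q = 84.8 and Q = 106: ½·(106 − 84.8)·(49.6 − 39) = 112.36.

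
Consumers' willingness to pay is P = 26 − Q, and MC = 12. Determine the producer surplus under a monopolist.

A monopolist chooses Q where MR = MC. MR = 26 − 2Q; setting this equal to 12 gives Q = 7 and P = 19.
PS = (19 − 12)·7 = 49.

PS = 49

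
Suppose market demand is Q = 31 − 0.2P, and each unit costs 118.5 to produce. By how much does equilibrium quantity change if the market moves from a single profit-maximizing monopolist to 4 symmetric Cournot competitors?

Inverting demand: P = 155 − 5Q.
A monopolist chooses Q where MR = MC. MR = 155 − 10Q; setting this equal to 118.5 gives Q = 3.65 and P = 136.75.
With 4 symmetric Cournot firms, each firm's FOC gives 155 − 25q = 118.5, so q = 1.46, Q = 4·1.46 = 5.84, and P = 125.8.
Change in equilibrium quantity: 5.84 − 3.65 = 2.19.

Q rises by 2.19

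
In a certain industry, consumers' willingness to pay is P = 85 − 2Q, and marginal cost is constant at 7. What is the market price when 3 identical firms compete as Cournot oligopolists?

In a 3-firm Cournot equilibrium, symmetry and the first-order condition give q = (85 − 7)/(8) = 9.75. So Q = 29.25 and P = 26.5.

P = 26.5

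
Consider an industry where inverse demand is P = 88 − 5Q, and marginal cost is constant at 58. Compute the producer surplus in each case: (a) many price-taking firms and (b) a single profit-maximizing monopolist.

Competition: PS = 0; Monopoly: PS = 45

Under competition P = MC = 58, so Q = (88 − 58)/5 = 6.
PS = (58 − 58)·6 = 0.
A monopolist chooses Q where MR = MC. MR = 88 − 10Q; setting this equal to 58 gives Q = 3 and P = 73.
PS = (73 − 58)·3 = 45.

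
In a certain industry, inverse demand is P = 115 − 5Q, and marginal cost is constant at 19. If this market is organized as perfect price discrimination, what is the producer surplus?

PS = 921.6

With perfect price discrimination, output is the efficient level Q = 19.2 (where demand meets MC), but every buyer pays their willingness to pay: CS = 0 and PS = total surplus.
PS = ½·(115 − 19)·19.2 = 921.6.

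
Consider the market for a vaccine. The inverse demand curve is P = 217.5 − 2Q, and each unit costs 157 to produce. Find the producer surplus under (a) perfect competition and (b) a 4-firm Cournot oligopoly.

Competition: PS = 0; Cournot: PS = 292.82

Perfect competition: P = MC = 157, so 217.5 − 2Q = 157 and Q = 30.25.
PS = (157 − 157)·30.25 = 0.
In a 4-firm Cournot equilibrium, symmetry and the first-order condition give q = (217.5 − 157)/(10) = 6.05. So Q = 24.2 and P = 169.1.
PS = (169.1 − 157)·24.2 = 292.82.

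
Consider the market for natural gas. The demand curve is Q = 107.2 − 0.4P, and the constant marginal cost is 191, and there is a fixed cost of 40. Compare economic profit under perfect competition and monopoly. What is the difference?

Inverting demand: P = 268 − 2.5Q.
Competitive firms price at marginal cost: P = 191, giving Q = 30.8.
Profit = (191 − 191)·30.8 − 40 = −40.
A monopolist chooses Q where MR = MC. MR = 268 − 5Q; setting this equal to 191 gives Q = 15.4 and P = 229.5.
Profit = (229.5 − 191)·15.4 − 40 = 552.9.
Change in economic profit: 552.9 − −40 = 592.9.

Economic profit rises by 592.9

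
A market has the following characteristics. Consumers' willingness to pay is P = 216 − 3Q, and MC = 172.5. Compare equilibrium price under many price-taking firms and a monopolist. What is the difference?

Perfect competition: P = MC = 172.5, so 216 − 3Q = 172.5 and Q = 14.5.
Monopoly sets MR = MC: 216 − 6Q = 172.5 ⇒ Q = 7.25, P = 216 − 3·7.25 = 194.25.
Change in equilibrium price: 194.25 − 172.5 = 21.75.

Equilibrium price rises by 21.75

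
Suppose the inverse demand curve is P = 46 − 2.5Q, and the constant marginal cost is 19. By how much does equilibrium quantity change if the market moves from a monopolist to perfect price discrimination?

A monopolist chooses Q where MR = MC. MR = 46 − 5Q; setting this equal to 19 gives Q = 5.4 and P = 32.5.
Under first-degree price discrimination the firm charges each unit its demand price and produces up to where P = MC, i.e. Q = 10.8. Consumer surplus is zero; producer surplus equals total surplus.
Change in equilibrium quantity: 10.8 − 5.4 = 5.4.

Equilibrium quantity rises by 5.4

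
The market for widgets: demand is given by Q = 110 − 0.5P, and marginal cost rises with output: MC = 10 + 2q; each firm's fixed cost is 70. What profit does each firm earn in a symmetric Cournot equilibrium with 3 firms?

Inverting demand: P = 220 − 2Q.
Cournot with 3 identical firms: the symmetric best-response condition is 220 − 8q = 10 + 2q. Each firm produces q = 21, total output Q = 63, price P = 94.
Each firm's profit = 94·21 − (10·21 + ½·2·21²) − 70 = 1253.

π_i = 1253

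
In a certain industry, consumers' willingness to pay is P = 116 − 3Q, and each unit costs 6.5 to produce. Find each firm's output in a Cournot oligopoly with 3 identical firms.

q_i = 9.125

With 3 symmetric Cournot firms, each firm's FOC gives 116 − 12q = 6.5, so q = 9.125, Q = 3·9.125 = 27.375, and P = 33.875.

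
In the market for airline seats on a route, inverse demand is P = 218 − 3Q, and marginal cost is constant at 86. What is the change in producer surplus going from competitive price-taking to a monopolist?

Perfect competition: P = MC = 86, so 218 − 3Q = 86 and Q = 44.
PS = (86 − 86)·44 = 0.
The monopolist equates marginal revenue to marginal cost: 218 − 6Q = 86, so Q = 22. From demand, P = 152.
PS = (152 − 86)·22 = 1452.
Change in producer surplus: 1452 − 0 = 1452.

Producer surplus rises by 1452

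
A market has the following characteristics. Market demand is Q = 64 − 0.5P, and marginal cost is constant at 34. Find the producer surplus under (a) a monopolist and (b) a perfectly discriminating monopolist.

Monopoly: PS = 1104.5; Perfect PD: PS = 2209

Inverting demand: P = 128 − 2Q.
The monopolist equates marginal revenue to marginal cost: 128 − 4Q = 34, so Q = 23.5. From demand, P = 81.
PS = (81 − 34)·23.5 = 1104.5.
A perfectly discriminating monopolist sells every unit with P(Q) ≥ MC(Q), so output equals the competitive quantity Q = 47. Each buyer pays their reservation price, so CS = 0 and the firm captures all surplus.
PS = ½·(128 − 34)·47 = 2209.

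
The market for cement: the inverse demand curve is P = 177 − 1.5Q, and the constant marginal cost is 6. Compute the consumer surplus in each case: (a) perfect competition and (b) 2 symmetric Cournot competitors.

Competition: CS = 9747; Cournot: CS = 4332

Perfect competition: P = MC = 6, so 177 − 1.5Q = 6 and Q = 114.
CS = ½·(177 − 6)·114 = 9747.
With 2 symmetric Cournot firms, each firm's FOC gives 177 − 4.5q = 6, so q = 38, Q = 2·38 = 76, and P = 63.
CS = ½·(177 − 63)·76 = 4332.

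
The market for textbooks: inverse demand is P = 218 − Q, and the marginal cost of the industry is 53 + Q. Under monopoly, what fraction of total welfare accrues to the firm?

PS/TS = 0.75

The monopolist equates marginal revenue to marginal cost: 218 − 2Q = 53 + Q, so Q = 55. From demand, P = 163.
CS = ½·(218 − 163)·55 = 1512.5.
PS = P·Q − VC(Q) = 163·55 − (53·55 + ½·1·55²) = 4537.5.
Share captured = PS/TS = 4537.5/6050 = 0.75.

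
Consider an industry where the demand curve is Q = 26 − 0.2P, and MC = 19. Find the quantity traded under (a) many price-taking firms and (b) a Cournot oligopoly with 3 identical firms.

Inverting demand: P = 130 − 5Q.
Competitive firms price at marginal cost: P = 19, giving Q = 22.2.
Cournot with 3 identical firms: the symmetric best-response condition is 130 − 20q = 19. Each firm produces q = 5.55, total output Q = 16.65, price P = 46.75.

Competition: Q = 22.2; Cournot: Q = 16.65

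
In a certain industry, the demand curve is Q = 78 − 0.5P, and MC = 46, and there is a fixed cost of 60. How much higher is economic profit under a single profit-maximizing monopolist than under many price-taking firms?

Inverting demand: P = 156 − 2Q.
Perfect competition: P = MC = 46, so 156 − 2Q = 46 and Q = 55.
Profit = (46 − 46)·55 − 60 = −60.
Monopoly sets MR = MC: 156 − 4Q = 46 ⇒ Q = 27.5, P = 156 − 2·27.5 = 101.
Profit = (101 − 46)·27.5 − 60 = 1452.5.
Change in economic profit: 1452.5 − −60 = 1512.5.

π rises by 1512.5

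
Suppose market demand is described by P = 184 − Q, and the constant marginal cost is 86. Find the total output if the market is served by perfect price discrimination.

A perfectly discriminating monopolist sells every unit with P(Q) ≥ MC(Q), so output equals the competitive quantity Q = 98. Each buyer pays their reservation price, so CS = 0 and the firm captures all surplus.

Q = 98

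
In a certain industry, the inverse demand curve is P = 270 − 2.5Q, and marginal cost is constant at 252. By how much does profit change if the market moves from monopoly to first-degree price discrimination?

π rises by 32.4

The monopolist equates marginal revenue to marginal cost: 270 − 5Q = 252, so Q = 3.6. From demand, P = 261.
Profit = (261 − 252)·3.6 = 32.4.
Under first-degree price discrimination the firm charges each unit its demand price and produces up to where P = MC, i.e. Q = 7.2. Consumer surplus is zero; producer surplus equals total surplus.
PS equals the full surplus area, 64.8. Profit = 64.8 = 64.8.
Change in profit: 64.8 − 32.4 = 32.4.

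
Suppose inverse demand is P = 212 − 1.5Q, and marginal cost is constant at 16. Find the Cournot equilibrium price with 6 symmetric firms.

With 6 symmetric Cournot firms, each firm's FOC gives 212 − 10.5q = 16, so q = 56/3, Q = 6·56/3 = 112, and P = 44.

P = 44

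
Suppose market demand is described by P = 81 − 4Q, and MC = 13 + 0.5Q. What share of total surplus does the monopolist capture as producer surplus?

PS/TS = 0.68

Monopoly sets MR = MC: 81 − 8Q = 13 + 0.5Q ⇒ Q = 8, P = 81 − 4·8 = 49.
CS = ½·(81 − 49)·8 = 128.
PS = P·Q − VC(Q) = 49·8 − (13·8 + ½·0.5·8²) = 272.
Share captured = PS/TS = 272/400 = 0.68.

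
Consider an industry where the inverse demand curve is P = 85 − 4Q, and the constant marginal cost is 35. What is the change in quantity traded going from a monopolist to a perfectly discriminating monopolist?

Quantity traded rises by 6.25

The monopolist equates marginal revenue to marginal cost: 85 − 8Q = 35, so Q = 6.25. From demand, P = 60.
A perfectly discriminating monopolist sells every unit with P(Q) ≥ MC(Q), so output equals the competitive quantity Q = 12.5. Each buyer pays their reservation price, so CS = 0 and the firm captures all surplus.
Change in quantity traded: 12.5 − 6.25 = 6.25.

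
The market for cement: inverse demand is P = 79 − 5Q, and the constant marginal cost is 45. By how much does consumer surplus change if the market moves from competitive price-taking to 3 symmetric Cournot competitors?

Perfect competition: P = MC = 45, so 79 − 5Q = 45 and Q = 6.8.
CS = ½·(79 − 45)·6.8 = 115.6.
Cournot with 3 identical firms: the symmetric best-response condition is 79 − 20q = 45. Each firm produces q = 1.7, total output Q = 5.1, price P = 53.5.
CS = ½·(79 − 53.5)·5.1 = 65.025.
Change in consumer surplus: 65.025 − 115.6 = −50.575.

Consumer surplus falls by 50.575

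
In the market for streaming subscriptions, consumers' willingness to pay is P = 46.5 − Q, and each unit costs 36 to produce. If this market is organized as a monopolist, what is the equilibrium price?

A monopolist chooses Q where MR = MC. MR = 46.5 − 2Q; setting this equal to 36 gives Q = 5.25 and P = 41.25.

P = 41.25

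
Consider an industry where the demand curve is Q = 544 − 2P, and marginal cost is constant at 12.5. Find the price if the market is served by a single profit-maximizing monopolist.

Inverting demand: P = 272 − 0.5Q.
Monopoly sets MR = MC: 272 − Q = 12.5 ⇒ Q = 259.5, P = 272 − 0.5·259.5 = 142.25.

P = 142.25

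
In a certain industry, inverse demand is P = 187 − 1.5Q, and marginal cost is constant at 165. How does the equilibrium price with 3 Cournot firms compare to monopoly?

Cournot: P = 170.5; Monopoly: P = 176

Cournot with 3 identical firms: the symmetric best-response condition is 187 − 6q = 165. Each firm produces q = 11/3, total output Q = 11, price P = 170.5.
A monopolist chooses Q where MR = MC. MR = 187 − 3Q; setting this equal to 165 gives Q = 22/3 and P = 176.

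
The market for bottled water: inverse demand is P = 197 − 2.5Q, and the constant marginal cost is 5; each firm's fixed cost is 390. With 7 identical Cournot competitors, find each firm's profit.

In a 7-firm Cournot equilibrium, symmetry and the first-order condition give q = (197 − 5)/(20) = 9.6. So Q = 67.2 and P = 29.
Each firm's profit = (29 − 5)·9.6 − 390 = −159.6.

π_i = −159.6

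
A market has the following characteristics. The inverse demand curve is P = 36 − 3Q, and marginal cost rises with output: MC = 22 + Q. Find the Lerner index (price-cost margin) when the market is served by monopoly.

Monopoly sets MR = MC: 36 − 6Q = 22 + Q ⇒ Q = 2, P = 36 − 3·2 = 30.
Lerner index = (P − MC)/P = (30 − 24)/30 = 0.2.

Lerner index = 0.2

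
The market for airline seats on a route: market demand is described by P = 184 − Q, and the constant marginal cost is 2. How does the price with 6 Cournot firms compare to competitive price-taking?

Cournot: P = 28; Competition: P = 2

With 6 symmetric Cournot firms, each firm's FOC gives 184 − 7q = 2, so q = 26, Q = 6·26 = 156, and P = 28.
Under competition P = MC = 2, so Q = (184 − 2)/1 = 182.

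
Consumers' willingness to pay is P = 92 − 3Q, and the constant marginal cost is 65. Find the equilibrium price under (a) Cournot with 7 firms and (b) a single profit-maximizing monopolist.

Cournot with 7 identical firms: the symmetric best-response condition is 92 − 24q = 65. Each firm produces q = 1.125, total output Q = 7.875, price P = 68.375.
The monopolist equates marginal revenue to marginal cost: 92 − 6Q = 65, so Q = 4.5. From demand, P = 78.5.

Cournot: P = 68.375; Monopoly: P = 78.5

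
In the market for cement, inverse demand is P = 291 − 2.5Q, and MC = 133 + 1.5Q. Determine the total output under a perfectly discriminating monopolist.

Q = 39.5

Under first-degree price discrimination the firm charges each unit its demand price and produces up to where P = MC, i.e. Q = 39.5. Consumer surplus is zero; producer surplus equals total surplus.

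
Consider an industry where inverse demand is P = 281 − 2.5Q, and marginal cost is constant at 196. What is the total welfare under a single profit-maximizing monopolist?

TS = 1083.75

A monopolist chooses Q where MR = MC. MR = 281 − 5Q; setting this equal to 196 gives Q = 17 and P = 238.5.
CS = ½·(281 − 238.5)·17 = 361.25; PS = (238.5 − 196)·17 = 722.5; TS = 1083.75.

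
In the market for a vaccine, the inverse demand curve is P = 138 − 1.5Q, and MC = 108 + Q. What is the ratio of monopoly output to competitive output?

Q_m/Q_c = 0.625

Monopoly sets MR = MC: 138 − 3Q = 108 + Q ⇒ Q = 7.5, P = 138 − 1.5·7.5 = 126.75.
Under competition P = MC: 138 − 1.5Q = 108 + Q ⇒ Q = 12, P = 120.
Ratio Q_m/Q_c = 7.5/12 = 0.625.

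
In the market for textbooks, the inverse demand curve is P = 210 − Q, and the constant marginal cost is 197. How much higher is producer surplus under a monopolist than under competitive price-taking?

Producer surplus rises by 42.25

Perfect competition: P = MC = 197, so 210 − Q = 197 and Q = 13.
PS = (197 − 197)·13 = 0.
Monopoly sets MR = MC: 210 − 2Q = 197 ⇒ Q = 6.5, P = 210 − 6.5 = 203.5.
PS = (203.5 − 197)·6.5 = 42.25.
Change in producer surplus: 42.25 − 0 = 42.25.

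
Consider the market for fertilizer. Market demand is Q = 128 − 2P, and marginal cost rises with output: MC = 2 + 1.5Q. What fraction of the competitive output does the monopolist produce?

Q_m/Q_c = 0.8

Inverting demand: P = 64 − 0.5Q.
Monopoly sets MR = MC: 64 − Q = 2 + 1.5Q ⇒ Q = 24.8, P = 64 − 0.5·24.8 = 51.6.
Competitive equilibrium sets price equal to marginal cost: 64 − 0.5Q = 2 + 1.5Q, so Q = 31 and P = 48.5.
Ratio Q_m/Q_c = 24.8/31 = 0.8.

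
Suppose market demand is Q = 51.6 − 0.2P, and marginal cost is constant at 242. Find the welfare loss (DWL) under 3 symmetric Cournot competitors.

Inverting demand: P = 258 − 5Q.
Under competition P = MC = 242, so Q = (258 − 242)/5 = 3.2.
In a 3-firm Cournot equilibrium, symmetry and the first-order condition give q = (258 − 242)/(20) = 0.8. So Q = 2.4 and P = 246.
DWL is the triangle between Q = 2.4 and Q = 3.2: ½·(3.2 − 2.4)·(246 − 242) = 1.6.

DWL = 1.6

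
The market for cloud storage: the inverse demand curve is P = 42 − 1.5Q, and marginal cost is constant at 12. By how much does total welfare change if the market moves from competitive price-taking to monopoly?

Total welfare falls by 75

Perfect competition: P = MC = 12, so 42 − 1.5Q = 12 and Q = 20.
CS = ½·(42 − 12)·20 = 300; PS = (12 − 12)·20 = 0; TS = 300.
The monopolist equates marginal revenue to marginal cost: 42 − 3Q = 12, so Q = 10. From demand, P = 27.
CS = ½·(42 − 27)·10 = 75; PS = (27 − 12)·10 = 150; TS = 225.
Change in total welfare: 225 − 300 = −75.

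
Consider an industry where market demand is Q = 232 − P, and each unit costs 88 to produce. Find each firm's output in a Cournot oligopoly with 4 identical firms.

Inverting demand: P = 232 − Q.
With 4 symmetric Cournot firms, each firm's FOC gives 232 − 5q = 88, so q = 28.8, Q = 4·28.8 = 115.2, and P = 116.8.

q_i = 28.8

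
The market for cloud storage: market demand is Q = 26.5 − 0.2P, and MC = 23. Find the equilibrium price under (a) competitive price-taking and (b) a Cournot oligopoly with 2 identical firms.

Competition: P = 23; Cournot: P = 59.5

Inverting demand: P = 132.5 − 5Q.
Perfect competition: P = MC = 23, so 132.5 − 5Q = 23 and Q = 21.9.
In a 2-firm Cournot equilibrium, symmetry and the first-order condition give q = (132.5 − 23)/(15) = 7.3. So Q = 14.6 and P = 59.5.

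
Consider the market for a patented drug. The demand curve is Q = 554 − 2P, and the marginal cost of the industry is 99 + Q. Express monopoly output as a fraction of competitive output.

Q_m/Q_c = 0.75

Inverting demand: P = 277 − 0.5Q.
A monopolist chooses Q where MR = MC. MR = 277 − Q; setting this equal to 99 + Q gives Q = 89 and P = 232.5.
Competitive equilibrium sets price equal to marginal cost: 277 − 0.5Q = 99 + Q, so Q = 356/3 and P = 653/3.
Ratio Q_m/Q_c = 89/(356/3) = 0.75.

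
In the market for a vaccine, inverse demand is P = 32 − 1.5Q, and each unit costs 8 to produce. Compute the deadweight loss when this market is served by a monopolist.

DWL = 48

Under competition P = MC = 8, so Q = (32 − 8)/1.5 = 16.
A monopolist chooses Q where MR = MC. MR = 32 − 3Q; setting this equal to 8 gives Q = 8 and P = 20.
DWL is the triangle between Q = 8 and Q = 16: ½·(16 − 8)·(20 − 8) = 48.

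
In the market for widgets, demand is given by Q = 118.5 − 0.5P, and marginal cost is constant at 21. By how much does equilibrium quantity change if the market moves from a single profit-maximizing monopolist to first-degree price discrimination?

Inverting demand: P = 237 − 2Q.
The monopolist equates marginal revenue to marginal cost: 237 − 4Q = 21, so Q = 54. From demand, P = 129.
Under first-degree price discrimination the firm charges each unit its demand price and produces up to where P = MC, i.e. Q = 108. Consumer surplus is zero; producer surplus equals total surplus.
Change in equilibrium quantity: 108 − 54 = 54.

Equilibrium quantity rises by 54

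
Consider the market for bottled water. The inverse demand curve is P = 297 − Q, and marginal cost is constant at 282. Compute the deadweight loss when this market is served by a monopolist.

Under competition P = MC = 282, so Q = (297 − 282)/1 = 15.
A monopolist chooses Q where MR = MC. MR = 297 − 2Q; setting this equal to 282 gives Q = 7.5 and P = 289.5.
DWL is the triangle between Q = 7.5 and Q = 15: ½·(15 − 7.5)·(289.5 − 282) = 28.125.

DWL = 28.125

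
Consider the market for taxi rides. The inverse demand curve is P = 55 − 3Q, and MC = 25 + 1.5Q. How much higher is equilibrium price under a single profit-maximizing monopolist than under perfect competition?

Equilibrium price rises by 8

Under competition P = MC: 55 − 3Q = 25 + 1.5Q ⇒ Q = 20/3, P = 35.
Monopoly sets MR = MC: 55 − 6Q = 25 + 1.5Q ⇒ Q = 4, P = 55 − 3·4 = 43.
Change in equilibrium price: 43 − 35 = 8.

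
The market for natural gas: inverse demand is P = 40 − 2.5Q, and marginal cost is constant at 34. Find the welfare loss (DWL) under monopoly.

Perfect competition: P = MC = 34, so 40 − 2.5Q = 34 and Q = 2.4.
The monopolist equates marginal revenue to marginal cost: 40 − 5Q = 34, so Q = 1.2. From demand, P = 37.
DWL is the triangle between Q = 1.2 and Q = 2.4: ½·(2.4 − 1.2)·(37 − 34) = 1.8.

DWL = 1.8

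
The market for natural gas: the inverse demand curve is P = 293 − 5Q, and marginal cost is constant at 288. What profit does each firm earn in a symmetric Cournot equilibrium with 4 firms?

π_i = 0.2

Cournot with 4 identical firms: the symmetric best-response condition is 293 − 25q = 288. Each firm produces q = 0.2, total output Q = 0.8, price P = 289.
Each firm's profit = (289 − 288)·0.2 = 0.2.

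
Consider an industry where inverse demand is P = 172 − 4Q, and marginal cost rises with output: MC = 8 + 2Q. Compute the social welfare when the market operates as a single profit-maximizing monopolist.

TS = 1882.72

A monopolist chooses Q where MR = MC. MR = 172 − 8Q; setting this equal to 8 + 2Q gives Q = 16.4 and P = 106.4.
CS = ½·(172 − 106.4)·16.4 = 537.92; PS = (106.4·16.4 − 8·16.4 − ½·2·16.4²) = 1344.8; TS = 1882.72.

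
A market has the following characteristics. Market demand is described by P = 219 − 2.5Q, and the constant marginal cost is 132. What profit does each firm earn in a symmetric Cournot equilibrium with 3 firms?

With 3 symmetric Cournot firms, each firm's FOC gives 219 − 10q = 132, so q = 8.7, Q = 3·8.7 = 26.1, and P = 153.75.
Each firm's profit = (153.75 − 132)·8.7 = 189.225.

π_i = 189.225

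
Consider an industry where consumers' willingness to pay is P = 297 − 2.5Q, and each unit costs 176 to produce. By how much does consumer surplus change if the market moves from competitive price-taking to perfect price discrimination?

CS falls by 2928.2

Competitive firms price at marginal cost: P = 176, giving Q = 48.4.
CS = ½·(297 − 176)·48.4 = 2928.2.
With perfect price discrimination, output is the efficient level Q = 48.4 (where demand meets MC), but every buyer pays their willingness to pay: CS = 0 and PS = total surplus.
CS = 0.
Change in consumer surplus: 0 − 2928.2 = −2928.2.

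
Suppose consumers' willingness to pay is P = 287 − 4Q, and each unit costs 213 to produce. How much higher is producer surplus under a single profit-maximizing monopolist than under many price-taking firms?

Perfect competition: P = MC = 213, so 287 − 4Q = 213 and Q = 18.5.
PS = (213 − 213)·18.5 = 0.
A monopolist chooses Q where MR = MC. MR = 287 − 8Q; setting this equal to 213 gives Q = 9.25 and P = 250.
PS = (250 − 213)·9.25 = 342.25.
Change in producer surplus: 342.25 − 0 = 342.25.

PS rises by 342.25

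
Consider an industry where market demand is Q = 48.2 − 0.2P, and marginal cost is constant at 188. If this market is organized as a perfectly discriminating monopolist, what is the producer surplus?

Inverting demand: P = 241 − 5Q.
With perfect price discrimination, output is the efficient level Q = 10.6 (where demand meets MC), but every buyer pays their willingness to pay: CS = 0 and PS = total surplus.
PS = ½·(241 − 188)·10.6 = 280.9.

PS = 280.9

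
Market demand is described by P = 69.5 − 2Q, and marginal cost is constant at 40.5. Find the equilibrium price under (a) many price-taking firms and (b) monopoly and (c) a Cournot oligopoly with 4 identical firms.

Competition: P = 40.5; Monopoly: P = 55; Cournot: P = 46.3

Competitive firms price at marginal cost: P = 40.5, giving Q = 14.5.
The monopolist equates marginal revenue to marginal cost: 69.5 − 4Q = 40.5, so Q = 7.25. From demand, P = 55.
In a 4-firm Cournot equilibrium, symmetry and the first-order condition give q = (69.5 − 40.5)/(10) = 2.9. So Q = 11.6 and P = 46.3.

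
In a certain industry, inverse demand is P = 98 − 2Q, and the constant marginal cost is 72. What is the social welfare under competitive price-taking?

Competitive firms price at marginal cost: P = 72, giving Q = 13.
CS = ½·(98 − 72)·13 = 169; PS = (72 − 72)·13 = 0; TS = 169.

TS = 169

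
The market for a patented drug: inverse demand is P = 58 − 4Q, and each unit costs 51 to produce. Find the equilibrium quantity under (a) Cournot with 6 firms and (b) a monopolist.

In a 6-firm Cournot equilibrium, symmetry and the first-order condition give q = (58 − 51)/(28) = 0.25. So Q = 1.5 and P = 52.
The monopolist equates marginal revenue to marginal cost: 58 − 8Q = 51, so Q = 0.875. From demand, P = 54.5.

Cournot: Q = 1.5; Monopoly: Q = 0.875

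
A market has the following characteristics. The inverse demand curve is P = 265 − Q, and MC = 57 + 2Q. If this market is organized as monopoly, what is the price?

P = 213

Monopoly sets MR = MC: 265 − 2Q = 57 + 2Q ⇒ Q = 52, P = 265 − 52 = 213.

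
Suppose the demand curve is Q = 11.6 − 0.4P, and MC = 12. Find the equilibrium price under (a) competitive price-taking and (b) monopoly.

Competition: P = 12; Monopoly: P = 20.5

Inverting demand: P = 29 − 2.5Q.
Competitive firms price at marginal cost: P = 12, giving Q = 6.8.
Monopoly sets MR = MC: 29 − 5Q = 12 ⇒ Q = 3.4, P = 29 − 2.5·3.4 = 20.5.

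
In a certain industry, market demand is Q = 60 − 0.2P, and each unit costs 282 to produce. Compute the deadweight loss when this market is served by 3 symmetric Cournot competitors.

DWL = 2.025

Inverting demand: P = 300 − 5Q.
Competitive firms price at marginal cost: P = 282, giving Q = 3.6.
Cournot with 3 identical firms: the symmetric best-response condition is 300 − 20q = 282. Each firm produces q = 0.9, total output Q = 2.7, price P = 286.5.
DWL is the triangle between Q = 2.7 and Q = 3.6: ½·(3.6 − 2.7)·(286.5 − 282) = 2.025.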